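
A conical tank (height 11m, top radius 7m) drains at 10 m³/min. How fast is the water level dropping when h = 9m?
1210/(3969π) ≈ 0.09704 m/min

r/h = 7/11, so r = (7/11)h
V = (1/3)πr²h = (1/3)π((7/11)h)²h = (49/363)πh³
dV/dh = (49/121)πh²
dh/dt = (dV/dt)/(dV/dh) = -10/((49/121)π·9²) = -1210/(3969π) m/min
The level is dropping at 1210/(3969π) ≈ 0.09704 m/min.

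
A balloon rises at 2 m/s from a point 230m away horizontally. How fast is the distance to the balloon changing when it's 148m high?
148√18701/18701 ≈ 1.082 m/s

z² = 230² + y²
z = √(230² + 148²) = 2√18701
dz/dt = y/z · dy/dt = 148/(2√18701) · 2 = 148√18701/18701 ≈ 1.082 m/s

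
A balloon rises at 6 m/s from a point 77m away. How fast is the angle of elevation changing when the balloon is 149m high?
0.016424 rad/s

tan(θ) = y/77
sec²(θ) · dθ/dt = (1/77) · dy/dt
dθ/dt = cos²(θ)/77 · 6 = 77/(77² + 149²) · 6
dθ/dt = 0.016424 rad/s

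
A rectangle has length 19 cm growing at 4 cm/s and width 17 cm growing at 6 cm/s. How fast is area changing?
182 cm²/s

A = lw
dA/dt = w·dl/dt + l·dw/dt = 17·4 + 19·6 = 182 cm²/s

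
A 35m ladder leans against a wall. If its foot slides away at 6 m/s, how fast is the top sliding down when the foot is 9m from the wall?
27√286/286 ≈ 1.597 m/s

x² + y² = 35²
2x·dx/dt + 2y·dy/dt = 0
dy/dt = -x/y · dx/dt = -9/(2√286) · 6 = -27√286/286 m/s
The top is descending at 27√286/286 ≈ 1.597 m/s.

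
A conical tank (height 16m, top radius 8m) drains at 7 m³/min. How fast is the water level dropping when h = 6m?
7/(9π) ≈ 0.2476 m/min

r/h = 8/16, so r = (1/2)h
V = (1/3)πr²h = (1/3)π((1/2)h)²h = (1/12)πh³
dV/dh = (1/4)πh²
dh/dt = (dV/dt)/(dV/dh) = -7/((1/4)π·6²) = -7/(9π) m/min
The level is dropping at 7/(9π) ≈ 0.2476 m/min.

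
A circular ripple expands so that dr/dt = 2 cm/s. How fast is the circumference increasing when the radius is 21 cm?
4π cm/s

C = 2πr
dC/dt = 2π · dr/dt = 2π · 2 = 4π cm/s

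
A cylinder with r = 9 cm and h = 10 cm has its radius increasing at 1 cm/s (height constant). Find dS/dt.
56π cm²/s

S = 2πrh + 2πr² (lateral + bases)
dS/dt = (2πh + 4πr)·dr/dt = (2π·10 + 4π·9)·1
= 56π cm²/s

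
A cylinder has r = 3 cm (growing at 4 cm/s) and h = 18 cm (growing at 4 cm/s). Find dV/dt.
468π cm³/s

V = πr²h
dV/dt = 2πrh·dr/dt + πr²·dh/dt
= 2π(3)(18)(4) + π(3)²(4)
= 468π cm³/s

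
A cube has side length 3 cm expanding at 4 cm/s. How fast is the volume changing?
108 cm³/s

V = s³
dV/dt = 3s² · ds/dt = 3·3²·4 = 108 cm³/s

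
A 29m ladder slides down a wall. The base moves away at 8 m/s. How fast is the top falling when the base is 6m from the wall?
48√805/805 ≈ 1.692 m/s

x² + y² = 29²
2x·dx/dt + 2y·dy/dt = 0
dy/dt = -x/y · dx/dt = -6/√805 · 8 = -48√805/805 m/s
The top is descending at 48√805/805 ≈ 1.692 m/s.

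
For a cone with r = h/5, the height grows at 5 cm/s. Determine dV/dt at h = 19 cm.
361π/5 cm³/s

V = (1/3)π(h/5)²h = πh³/75
dV/dt = πh²/25 · 5
At h = 19: dV/dt = 361π/5 cm³/s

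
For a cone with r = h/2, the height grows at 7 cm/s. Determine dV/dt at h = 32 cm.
1792π cm³/s

V = (1/3)π(h/2)²h = πh³/12
dV/dt = πh²/4 · 7
At h = 32: dV/dt = 1792π cm³/s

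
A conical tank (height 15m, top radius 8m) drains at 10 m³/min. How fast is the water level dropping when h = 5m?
45/(32π) ≈ 0.4476 m/min

r/h = 8/15, so r = (8/15)h
V = (1/3)πr²h = (1/3)π((8/15)h)²h = (64/675)πh³
dV/dh = (64/225)πh²
dh/dt = (dV/dt)/(dV/dh) = -10/((64/225)π·5²) = -45/(32π) m/min
The level is dropping at 45/(32π) ≈ 0.4476 m/min.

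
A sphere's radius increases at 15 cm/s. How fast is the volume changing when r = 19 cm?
21660π cm³/s

V = (4/3)πr³
dV/dt = dV/dr · dr/dt = 4πr² · 15
At r = 19: dV/dt = 21660π cm³/s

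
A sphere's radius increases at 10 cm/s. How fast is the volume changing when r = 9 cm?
3240π cm³/s

V = (4/3)πr³
dV/dt = dV/dr · dr/dt = 4πr² · 10
At r = 9: dV/dt = 3240π cm³/s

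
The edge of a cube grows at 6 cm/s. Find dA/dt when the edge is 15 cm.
1080 cm²/s

A = 6s²
dA/dt = 12s · ds/dt = 12·15·6 = 1080 cm²/s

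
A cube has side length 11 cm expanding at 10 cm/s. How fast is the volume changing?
3630 cm³/s

V = s³
dV/dt = 3s² · ds/dt = 3·11²·10 = 3630 cm³/s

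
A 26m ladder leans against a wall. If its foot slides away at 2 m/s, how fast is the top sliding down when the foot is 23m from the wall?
46√3/21 ≈ 3.794 m/s

x² + y² = 26²
2x·dx/dt + 2y·dy/dt = 0
dy/dt = -x/y · dx/dt = -23/(7√3) · 2 = -46√3/21 m/s
The top is descending at 46√3/21 ≈ 3.794 m/s.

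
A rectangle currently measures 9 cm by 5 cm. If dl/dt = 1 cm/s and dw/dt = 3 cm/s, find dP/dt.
8 cm/s

P = 2(l + w)
dP/dt = 2(dl/dt + dw/dt) = 2(1 + 3) = 8 cm/s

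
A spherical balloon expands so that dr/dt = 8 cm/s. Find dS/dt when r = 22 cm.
1408π cm²/s

S = 4πr²
dS/dt = dS/dr · dr/dt = 8πr · 8
At r = 22: dS/dt = 1408π cm²/s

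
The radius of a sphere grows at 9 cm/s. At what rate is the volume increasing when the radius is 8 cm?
2304π cm³/s

V = (4/3)πr³
dV/dt = dV/dr · dr/dt = 4πr² · 9
At r = 8: dV/dt = 2304π cm³/s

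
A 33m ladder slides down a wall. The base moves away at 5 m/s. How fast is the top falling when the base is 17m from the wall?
17√2/8 ≈ 3.005 m/s

x² + y² = 33²
2x·dx/dt + 2y·dy/dt = 0
dy/dt = -x/y · dx/dt = -17/(20√2) · 5 = -17√2/8 m/s
The top is descending at 17√2/8 ≈ 3.005 m/s.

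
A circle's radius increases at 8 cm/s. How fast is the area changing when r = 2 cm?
32π cm²/s

A = πr²
dA/dt = 2πr · dr/dt = 2π(2)(8) = 32π cm²/s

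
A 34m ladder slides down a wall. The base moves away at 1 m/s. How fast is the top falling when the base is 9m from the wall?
9√43/215 ≈ 0.2745 m/s

x² + y² = 34²
2x·dx/dt + 2y·dy/dt = 0
dy/dt = -x/y · dx/dt = -9/(5√43) · 1 = -9√43/215 m/s
The top is descending at 9√43/215 ≈ 0.2745 m/s.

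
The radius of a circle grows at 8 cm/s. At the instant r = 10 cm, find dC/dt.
16π cm/s

C = 2πr
dC/dt = 2π · dr/dt = 2π · 8 = 16π cm/s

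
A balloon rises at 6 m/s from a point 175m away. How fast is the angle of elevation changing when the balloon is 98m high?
0.026101 rad/s

tan(θ) = y/175
sec²(θ) · dθ/dt = (1/175) · dy/dt
dθ/dt = cos²(θ)/175 · 6 = 175/(175² + 98²) · 6
dθ/dt = 0.026101 rad/s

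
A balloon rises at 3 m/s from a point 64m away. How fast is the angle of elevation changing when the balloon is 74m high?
0.020059 rad/s

tan(θ) = y/64
sec²(θ) · dθ/dt = (1/64) · dy/dt
dθ/dt = cos²(θ)/64 · 3 = 64/(64² + 74²) · 3
dθ/dt = 0.020059 rad/s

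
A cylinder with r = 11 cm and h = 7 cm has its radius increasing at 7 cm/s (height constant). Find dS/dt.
406π cm²/s

S = 2πrh + 2πr² (lateral + bases)
dS/dt = (2πh + 4πr)·dr/dt = (2π·7 + 4π·11)·7
= 406π cm²/s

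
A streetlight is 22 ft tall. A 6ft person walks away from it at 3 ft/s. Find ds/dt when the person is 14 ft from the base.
9/8 ft/s

By similar triangles: 22/(x+s) = 6/s
Solving: s = 6x/16
ds/dt = 6/16 · dx/dt = 3/8 · 3 = 9/8 ft/s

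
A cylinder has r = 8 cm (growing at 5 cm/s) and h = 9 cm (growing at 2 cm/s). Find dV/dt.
848π cm³/s

V = πr²h
dV/dt = 2πrh·dr/dt + πr²·dh/dt
= 2π(8)(9)(5) + π(8)²(2)
= 848π cm³/s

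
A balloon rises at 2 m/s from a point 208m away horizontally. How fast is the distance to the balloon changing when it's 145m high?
290√64289/64289 ≈ 1.144 m/s

z² = 208² + y²
z = √(208² + 145²) = √64289
dz/dt = y/z · dy/dt = 145/√64289 · 2 = 290√64289/64289 ≈ 1.144 m/s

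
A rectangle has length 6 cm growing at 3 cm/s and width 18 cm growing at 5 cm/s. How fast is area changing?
84 cm²/s

A = lw
dA/dt = w·dl/dt + l·dw/dt = 18·3 + 6·5 = 84 cm²/s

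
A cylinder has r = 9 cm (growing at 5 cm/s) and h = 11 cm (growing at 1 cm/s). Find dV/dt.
1071π cm³/s

V = πr²h
dV/dt = 2πrh·dr/dt + πr²·dh/dt
= 2π(9)(11)(5) + π(9)²(1)
= 1071π cm³/s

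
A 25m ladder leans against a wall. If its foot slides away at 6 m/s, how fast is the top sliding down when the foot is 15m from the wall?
9/2 = 4.5 m/s

x² + y² = 25²
2x·dx/dt + 2y·dy/dt = 0
dy/dt = -x/y · dx/dt = -15/20 · 6 = -9/2 m/s
The top is descending at 9/2 = 4.5 m/s.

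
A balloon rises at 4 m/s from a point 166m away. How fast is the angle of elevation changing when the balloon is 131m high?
0.014849 rad/s

tan(θ) = y/166
sec²(θ) · dθ/dt = (1/166) · dy/dt
dθ/dt = cos²(θ)/166 · 4 = 166/(166² + 131²) · 4
dθ/dt = 0.014849 rad/s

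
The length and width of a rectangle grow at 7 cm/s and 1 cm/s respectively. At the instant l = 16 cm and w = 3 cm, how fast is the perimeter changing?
16 cm/s

P = 2(l + w)
dP/dt = 2(dl/dt + dw/dt) = 2(7 + 1) = 16 cm/s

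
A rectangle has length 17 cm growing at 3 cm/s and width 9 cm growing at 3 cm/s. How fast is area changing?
78 cm²/s

A = lw
dA/dt = w·dl/dt + l·dw/dt = 9·3 + 17·3 = 78 cm²/s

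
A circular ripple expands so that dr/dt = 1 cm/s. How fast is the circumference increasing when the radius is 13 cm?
2π cm/s

C = 2πr
dC/dt = 2π · dr/dt = 2π · 1 = 2π cm/s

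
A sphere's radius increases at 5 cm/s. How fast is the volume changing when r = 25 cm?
12500π cm³/s

V = (4/3)πr³
dV/dt = dV/dr · dr/dt = 4πr² · 5
At r = 25: dV/dt = 12500π cm³/s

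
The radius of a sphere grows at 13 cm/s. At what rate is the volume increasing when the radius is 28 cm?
40768π cm³/s

V = (4/3)πr³
dV/dt = dV/dr · dr/dt = 4πr² · 13
At r = 28: dV/dt = 40768π cm³/s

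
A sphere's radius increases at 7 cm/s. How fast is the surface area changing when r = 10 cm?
560π cm²/s

S = 4πr²
dS/dt = dS/dr · dr/dt = 8πr · 7
At r = 10: dS/dt = 560π cm²/s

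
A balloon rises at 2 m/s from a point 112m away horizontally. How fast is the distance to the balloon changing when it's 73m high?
146√17873/17873 ≈ 1.092 m/s

z² = 112² + y²
z = √(112² + 73²) = √17873
dz/dt = y/z · dy/dt = 73/√17873 · 2 = 146√17873/17873 ≈ 1.092 m/s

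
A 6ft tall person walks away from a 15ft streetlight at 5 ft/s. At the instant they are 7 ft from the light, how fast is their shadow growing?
10/3 ft/s

By similar triangles: 15/(x+s) = 6/s
Solving: s = 6x/9
ds/dt = 6/9 · dx/dt = 2/3 · 5 = 10/3 ft/s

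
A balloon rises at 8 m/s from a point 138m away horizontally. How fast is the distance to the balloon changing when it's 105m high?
280√3341/3341 ≈ 4.844 m/s

z² = 138² + y²
z = √(138² + 105²) = 3√3341
dz/dt = y/z · dy/dt = 105/(3√3341) · 8 = 280√3341/3341 ≈ 4.844 m/s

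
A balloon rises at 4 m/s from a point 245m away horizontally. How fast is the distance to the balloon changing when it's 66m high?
264√64381/64381 ≈ 1.04 m/s

z² = 245² + y²
z = √(245² + 66²) = √64381
dz/dt = y/z · dy/dt = 66/√64381 · 4 = 264√64381/64381 ≈ 1.04 m/s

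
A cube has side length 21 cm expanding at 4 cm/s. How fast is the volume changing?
5292 cm³/s

V = s³
dV/dt = 3s² · ds/dt = 3·21²·4 = 5292 cm³/s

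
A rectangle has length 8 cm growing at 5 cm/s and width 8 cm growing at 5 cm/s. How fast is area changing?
80 cm²/s

A = lw
dA/dt = w·dl/dt + l·dw/dt = 8·5 + 8·5 = 80 cm²/s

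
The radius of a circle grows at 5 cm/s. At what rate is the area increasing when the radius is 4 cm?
40π cm²/s

A = πr²
dA/dt = 2πr · dr/dt = 2π(4)(5) = 40π cm²/s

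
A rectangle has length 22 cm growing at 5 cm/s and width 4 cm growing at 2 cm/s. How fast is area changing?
64 cm²/s

A = lw
dA/dt = w·dl/dt + l·dw/dt = 4·5 + 22·2 = 64 cm²/s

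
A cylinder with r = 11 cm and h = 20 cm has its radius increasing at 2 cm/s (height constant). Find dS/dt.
168π cm²/s

S = 2πrh + 2πr² (lateral + bases)
dS/dt = (2πh + 4πr)·dr/dt = (2π·20 + 4π·11)·2
= 168π cm²/s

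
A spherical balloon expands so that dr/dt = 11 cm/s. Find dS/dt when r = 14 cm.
1232π cm²/s

S = 4πr²
dS/dt = dS/dr · dr/dt = 8πr · 11
At r = 14: dS/dt = 1232π cm²/s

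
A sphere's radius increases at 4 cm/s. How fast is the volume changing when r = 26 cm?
10816π cm³/s

V = (4/3)πr³
dV/dt = dV/dr · dr/dt = 4πr² · 4
At r = 26: dV/dt = 10816π cm³/s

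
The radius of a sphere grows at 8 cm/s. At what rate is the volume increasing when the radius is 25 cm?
20000π cm³/s

V = (4/3)πr³
dV/dt = dV/dr · dr/dt = 4πr² · 8
At r = 25: dV/dt = 20000π cm³/s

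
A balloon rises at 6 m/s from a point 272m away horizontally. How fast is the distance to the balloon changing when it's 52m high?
78√4793/4793 ≈ 1.127 m/s

z² = 272² + y²
z = √(272² + 52²) = 4√4793
dz/dt = y/z · dy/dt = 52/(4√4793) · 6 = 78√4793/4793 ≈ 1.127 m/s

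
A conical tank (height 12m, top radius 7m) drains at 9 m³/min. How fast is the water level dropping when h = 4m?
81/(49π) ≈ 0.5262 m/min

r/h = 7/12, so r = (7/12)h
V = (1/3)πr²h = (1/3)π((7/12)h)²h = (49/432)πh³
dV/dh = (49/144)πh²
dh/dt = (dV/dt)/(dV/dh) = -9/((49/144)π·4²) = -81/(49π) m/min
The level is dropping at 81/(49π) ≈ 0.5262 m/min.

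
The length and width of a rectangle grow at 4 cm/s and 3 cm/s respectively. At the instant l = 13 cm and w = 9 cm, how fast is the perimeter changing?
14 cm/s

P = 2(l + w)
dP/dt = 2(dl/dt + dw/dt) = 2(4 + 3) = 14 cm/s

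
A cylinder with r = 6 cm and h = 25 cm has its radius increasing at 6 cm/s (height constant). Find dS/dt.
444π cm²/s

S = 2πrh + 2πr² (lateral + bases)
dS/dt = (2πh + 4πr)·dr/dt = (2π·25 + 4π·6)·6
= 444π cm²/s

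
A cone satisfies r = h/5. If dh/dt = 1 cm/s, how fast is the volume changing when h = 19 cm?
361π/25 cm³/s

V = (1/3)π(h/5)²h = πh³/75
dV/dt = πh²/25 · 1
At h = 19: dV/dt = 361π/25 cm³/s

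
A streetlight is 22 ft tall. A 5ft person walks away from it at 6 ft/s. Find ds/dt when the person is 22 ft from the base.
30/17 ft/s

By similar triangles: 22/(x+s) = 5/s
Solving: s = 5x/17
ds/dt = 5/17 · dx/dt = 5/17 · 6 = 30/17 ft/s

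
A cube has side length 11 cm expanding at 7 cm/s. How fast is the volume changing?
2541 cm³/s

V = s³
dV/dt = 3s² · ds/dt = 3·11²·7 = 2541 cm³/s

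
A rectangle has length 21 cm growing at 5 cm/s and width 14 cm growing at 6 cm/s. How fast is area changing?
196 cm²/s

A = lw
dA/dt = w·dl/dt + l·dw/dt = 14·5 + 21·6 = 196 cm²/s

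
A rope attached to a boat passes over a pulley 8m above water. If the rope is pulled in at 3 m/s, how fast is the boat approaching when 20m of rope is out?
5√21/7 ≈ 3.273 m/s

rope² = x² + 8²
x = √(20² - 8²) = 4√21
dx/dt = (rope/x) · d(rope)/dt = (20/(4√21)) · (-3) = -5√21/7 m/s
The boat approaches at 5√21/7 ≈ 3.273 m/s.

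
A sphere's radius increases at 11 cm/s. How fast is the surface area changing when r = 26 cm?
2288π cm²/s

S = 4πr²
dS/dt = dS/dr · dr/dt = 8πr · 11
At r = 26: dS/dt = 2288π cm²/s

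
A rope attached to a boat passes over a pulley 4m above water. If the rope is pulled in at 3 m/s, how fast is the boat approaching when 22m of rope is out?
11√13/13 ≈ 3.051 m/s

rope² = x² + 4²
x = √(22² - 4²) = 6√13
dx/dt = (rope/x) · d(rope)/dt = (22/(6√13)) · (-3) = -11√13/13 m/s
The boat approaches at 11√13/13 ≈ 3.051 m/s.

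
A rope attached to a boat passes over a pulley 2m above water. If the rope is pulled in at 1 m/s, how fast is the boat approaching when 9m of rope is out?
9√77/77 ≈ 1.026 m/s

rope² = x² + 2²
x = √(9² - 2²) = √77
dx/dt = (rope/x) · d(rope)/dt = (9/√77) · (-1) = -9√77/77 m/s
The boat approaches at 9√77/77 ≈ 1.026 m/s.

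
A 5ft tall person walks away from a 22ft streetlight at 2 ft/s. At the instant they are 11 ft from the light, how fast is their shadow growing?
10/17 ft/s

By similar triangles: 22/(x+s) = 5/s
Solving: s = 5x/17
ds/dt = 5/17 · dx/dt = 5/17 · 2 = 10/17 ft/s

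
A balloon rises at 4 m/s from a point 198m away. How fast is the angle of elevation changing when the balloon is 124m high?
0.014511 rad/s

tan(θ) = y/198
sec²(θ) · dθ/dt = (1/198) · dy/dt
dθ/dt = cos²(θ)/198 · 4 = 198/(198² + 124²) · 4
dθ/dt = 0.014511 rad/s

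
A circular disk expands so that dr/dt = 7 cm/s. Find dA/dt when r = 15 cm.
210π cm²/s

A = πr²
dA/dt = 2πr · dr/dt = 2π(15)(7) = 210π cm²/s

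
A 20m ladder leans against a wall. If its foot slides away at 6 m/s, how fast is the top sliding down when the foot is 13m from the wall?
26√231/77 ≈ 5.132 m/s

x² + y² = 20²
2x·dx/dt + 2y·dy/dt = 0
dy/dt = -x/y · dx/dt = -13/√231 · 6 = -26√231/77 m/s
The top is descending at 26√231/77 ≈ 5.132 m/s.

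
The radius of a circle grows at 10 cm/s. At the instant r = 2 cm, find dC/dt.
20π cm/s

C = 2πr
dC/dt = 2π · dr/dt = 2π · 10 = 20π cm/s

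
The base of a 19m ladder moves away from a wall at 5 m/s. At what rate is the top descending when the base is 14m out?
14√165/33 ≈ 5.449 m/s

x² + y² = 19²
2x·dx/dt + 2y·dy/dt = 0
dy/dt = -x/y · dx/dt = -14/√165 · 5 = -14√165/33 m/s
The top is descending at 14√165/33 ≈ 5.449 m/s.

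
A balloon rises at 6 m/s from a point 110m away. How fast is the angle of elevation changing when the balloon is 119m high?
0.025132 rad/s

tan(θ) = y/110
sec²(θ) · dθ/dt = (1/110) · dy/dt
dθ/dt = cos²(θ)/110 · 6 = 110/(110² + 119²) · 6
dθ/dt = 0.025132 rad/s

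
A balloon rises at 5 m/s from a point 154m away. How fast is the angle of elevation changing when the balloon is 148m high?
0.016879 rad/s

tan(θ) = y/154
sec²(θ) · dθ/dt = (1/154) · dy/dt
dθ/dt = cos²(θ)/154 · 5 = 154/(154² + 148²) · 5
dθ/dt = 0.016879 rad/s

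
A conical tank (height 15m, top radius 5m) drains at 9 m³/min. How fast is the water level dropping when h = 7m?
81/(49π) ≈ 0.5262 m/min

r/h = 5/15, so r = (1/3)h
V = (1/3)πr²h = (1/3)π((1/3)h)²h = (1/27)πh³
dV/dh = (1/9)πh²
dh/dt = (dV/dt)/(dV/dh) = -9/((1/9)π·7²) = -81/(49π) m/min
The level is dropping at 81/(49π) ≈ 0.5262 m/min.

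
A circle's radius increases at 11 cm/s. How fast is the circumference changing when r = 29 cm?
22π cm/s

C = 2πr
dC/dt = 2π · dr/dt = 2π · 11 = 22π cm/s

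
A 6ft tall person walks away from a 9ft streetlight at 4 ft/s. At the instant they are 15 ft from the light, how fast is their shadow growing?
8 ft/s

By similar triangles: 9/(x+s) = 6/s
Solving: s = 6x/3
ds/dt = 6/3 · dx/dt = 2 · 4 = 8 ft/s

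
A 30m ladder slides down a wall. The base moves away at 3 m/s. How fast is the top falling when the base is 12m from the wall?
2√21/7 ≈ 1.309 m/s

x² + y² = 30²
2x·dx/dt + 2y·dy/dt = 0
dy/dt = -x/y · dx/dt = -12/(6√21) · 3 = -2√21/7 m/s
The top is descending at 2√21/7 ≈ 1.309 m/s.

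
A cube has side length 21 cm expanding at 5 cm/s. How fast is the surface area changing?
1260 cm²/s

A = 6s²
dA/dt = 12s · ds/dt = 12·21·5 = 1260 cm²/s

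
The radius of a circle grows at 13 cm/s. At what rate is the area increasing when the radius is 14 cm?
364π cm²/s

A = πr²
dA/dt = 2πr · dr/dt = 2π(14)(13) = 364π cm²/s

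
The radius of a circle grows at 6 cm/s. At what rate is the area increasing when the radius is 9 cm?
108π cm²/s

A = πr²
dA/dt = 2πr · dr/dt = 2π(9)(6) = 108π cm²/s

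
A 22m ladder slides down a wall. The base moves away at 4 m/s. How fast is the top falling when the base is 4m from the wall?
8√13/39 ≈ 0.7396 m/s

x² + y² = 22²
2x·dx/dt + 2y·dy/dt = 0
dy/dt = -x/y · dx/dt = -4/(6√13) · 4 = -8√13/39 m/s
The top is descending at 8√13/39 ≈ 0.7396 m/s.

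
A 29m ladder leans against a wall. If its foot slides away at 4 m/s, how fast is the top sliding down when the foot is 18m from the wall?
72√517/517 ≈ 3.167 m/s

x² + y² = 29²
2x·dx/dt + 2y·dy/dt = 0
dy/dt = -x/y · dx/dt = -18/√517 · 4 = -72√517/517 m/s
The top is descending at 72√517/517 ≈ 3.167 m/s.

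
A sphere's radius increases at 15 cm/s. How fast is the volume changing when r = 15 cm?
13500π cm³/s

V = (4/3)πr³
dV/dt = dV/dr · dr/dt = 4πr² · 15
At r = 15: dV/dt = 13500π cm³/s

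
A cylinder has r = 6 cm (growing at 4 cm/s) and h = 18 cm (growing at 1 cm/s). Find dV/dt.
900π cm³/s

V = πr²h
dV/dt = 2πrh·dr/dt + πr²·dh/dt
= 2π(6)(18)(4) + π(6)²(1)
= 900π cm³/s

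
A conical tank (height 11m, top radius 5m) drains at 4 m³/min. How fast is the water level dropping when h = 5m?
484/(625π) ≈ 0.2465 m/min

r/h = 5/11, so r = (5/11)h
V = (1/3)πr²h = (1/3)π((5/11)h)²h = (25/363)πh³
dV/dh = (25/121)πh²
dh/dt = (dV/dt)/(dV/dh) = -4/((25/121)π·5²) = -484/(625π) m/min
The level is dropping at 484/(625π) ≈ 0.2465 m/min.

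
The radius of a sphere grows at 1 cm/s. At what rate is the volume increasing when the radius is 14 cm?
784π cm³/s

V = (4/3)πr³
dV/dt = dV/dr · dr/dt = 4πr² · 1
At r = 14: dV/dt = 784π cm³/s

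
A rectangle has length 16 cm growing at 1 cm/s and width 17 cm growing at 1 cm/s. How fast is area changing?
33 cm²/s

A = lw
dA/dt = w·dl/dt + l·dw/dt = 17·1 + 16·1 = 33 cm²/s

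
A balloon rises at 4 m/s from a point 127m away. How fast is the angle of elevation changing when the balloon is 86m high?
0.021594 rad/s

tan(θ) = y/127
sec²(θ) · dθ/dt = (1/127) · dy/dt
dθ/dt = cos²(θ)/127 · 4 = 127/(127² + 86²) · 4
dθ/dt = 0.021594 rad/s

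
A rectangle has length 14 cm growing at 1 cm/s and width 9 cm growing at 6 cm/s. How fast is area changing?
93 cm²/s

A = lw
dA/dt = w·dl/dt + l·dw/dt = 9·1 + 14·6 = 93 cm²/s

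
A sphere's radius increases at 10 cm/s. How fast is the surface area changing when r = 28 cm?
2240π cm²/s

S = 4πr²
dS/dt = dS/dr · dr/dt = 8πr · 10
At r = 28: dS/dt = 2240π cm²/s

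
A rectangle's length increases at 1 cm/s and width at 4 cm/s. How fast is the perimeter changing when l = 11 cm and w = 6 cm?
10 cm/s

P = 2(l + w)
dP/dt = 2(dl/dt + dw/dt) = 2(1 + 4) = 10 cm/s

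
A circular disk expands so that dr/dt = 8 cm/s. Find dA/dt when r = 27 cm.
432π cm²/s

A = πr²
dA/dt = 2πr · dr/dt = 2π(27)(8) = 432π cm²/s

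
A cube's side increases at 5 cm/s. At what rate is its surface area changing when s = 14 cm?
840 cm²/s

A = 6s²
dA/dt = 12s · ds/dt = 12·14·5 = 840 cm²/s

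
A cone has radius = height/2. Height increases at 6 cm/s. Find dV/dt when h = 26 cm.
1014π cm³/s

V = (1/3)π(h/2)²h = πh³/12
dV/dt = πh²/4 · 6
At h = 26: dV/dt = 1014π cm³/s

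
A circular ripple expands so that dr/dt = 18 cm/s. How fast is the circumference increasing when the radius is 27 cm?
36π cm/s

C = 2πr
dC/dt = 2π · dr/dt = 2π · 18 = 36π cm/s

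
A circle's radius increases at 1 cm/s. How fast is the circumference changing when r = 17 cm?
2π cm/s

C = 2πr
dC/dt = 2π · dr/dt = 2π · 1 = 2π cm/s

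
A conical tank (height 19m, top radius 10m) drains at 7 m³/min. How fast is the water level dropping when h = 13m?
2527/(16900π) ≈ 0.0476 m/min

r/h = 10/19, so r = (10/19)h
V = (1/3)πr²h = (1/3)π((10/19)h)²h = (100/1083)πh³
dV/dh = (100/361)πh²
dh/dt = (dV/dt)/(dV/dh) = -7/((100/361)π·13²) = -2527/(16900π) m/min
The level is dropping at 2527/(16900π) ≈ 0.0476 m/min.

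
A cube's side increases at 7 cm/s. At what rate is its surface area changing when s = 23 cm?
1932 cm²/s

A = 6s²
dA/dt = 12s · ds/dt = 12·23·7 = 1932 cm²/s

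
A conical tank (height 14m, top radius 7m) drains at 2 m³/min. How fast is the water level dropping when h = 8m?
1/(8π) ≈ 0.03979 m/min

r/h = 7/14, so r = (1/2)h
V = (1/3)πr²h = (1/3)π((1/2)h)²h = (1/12)πh³
dV/dh = (1/4)πh²
dh/dt = (dV/dt)/(dV/dh) = -2/((1/4)π·8²) = -1/(8π) m/min
The level is dropping at 1/(8π) ≈ 0.03979 m/min.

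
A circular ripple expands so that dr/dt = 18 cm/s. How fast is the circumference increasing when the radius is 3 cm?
36π cm/s

C = 2πr
dC/dt = 2π · dr/dt = 2π · 18 = 36π cm/s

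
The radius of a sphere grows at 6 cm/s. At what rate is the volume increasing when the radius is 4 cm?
384π cm³/s

V = (4/3)πr³
dV/dt = dV/dr · dr/dt = 4πr² · 6
At r = 4: dV/dt = 384π cm³/s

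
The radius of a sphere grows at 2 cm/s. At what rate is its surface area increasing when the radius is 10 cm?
160π cm²/s

S = 4πr²
dS/dt = dS/dr · dr/dt = 8πr · 2
At r = 10: dS/dt = 160π cm²/s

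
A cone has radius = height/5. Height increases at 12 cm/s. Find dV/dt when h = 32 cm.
12288π/25 cm³/s

V = (1/3)π(h/5)²h = πh³/75
dV/dt = πh²/25 · 12
At h = 32: dV/dt = 12288π/25 cm³/s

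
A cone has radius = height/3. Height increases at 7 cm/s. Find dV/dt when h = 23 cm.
3703π/9 cm³/s

V = (1/3)π(h/3)²h = πh³/27
dV/dt = πh²/9 · 7
At h = 23: dV/dt = 3703π/9 cm³/s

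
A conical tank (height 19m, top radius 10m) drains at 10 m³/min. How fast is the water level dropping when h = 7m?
361/(490π) ≈ 0.2345 m/min

r/h = 10/19, so r = (10/19)h
V = (1/3)πr²h = (1/3)π((10/19)h)²h = (100/1083)πh³
dV/dh = (100/361)πh²
dh/dt = (dV/dt)/(dV/dh) = -10/((100/361)π·7²) = -361/(490π) m/min
The level is dropping at 361/(490π) ≈ 0.2345 m/min.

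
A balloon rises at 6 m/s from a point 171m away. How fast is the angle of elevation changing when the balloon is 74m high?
0.029553 rad/s

tan(θ) = y/171
sec²(θ) · dθ/dt = (1/171) · dy/dt
dθ/dt = cos²(θ)/171 · 6 = 171/(171² + 74²) · 6
dθ/dt = 0.029553 rad/s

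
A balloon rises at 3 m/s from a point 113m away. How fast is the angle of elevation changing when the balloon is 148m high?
0.009777 rad/s

tan(θ) = y/113
sec²(θ) · dθ/dt = (1/113) · dy/dt
dθ/dt = cos²(θ)/113 · 3 = 113/(113² + 148²) · 3
dθ/dt = 0.009777 rad/s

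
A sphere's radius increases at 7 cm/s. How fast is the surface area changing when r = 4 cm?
224π cm²/s

S = 4πr²
dS/dt = dS/dr · dr/dt = 8πr · 7
At r = 4: dS/dt = 224π cm²/s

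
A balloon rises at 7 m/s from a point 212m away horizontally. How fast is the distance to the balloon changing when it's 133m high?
931√62633/62633 ≈ 3.72 m/s

z² = 212² + y²
z = √(212² + 133²) = √62633
dz/dt = y/z · dy/dt = 133/√62633 · 7 = 931√62633/62633 ≈ 3.72 m/s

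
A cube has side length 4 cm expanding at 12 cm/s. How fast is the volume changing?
576 cm³/s

V = s³
dV/dt = 3s² · ds/dt = 3·4²·12 = 576 cm³/s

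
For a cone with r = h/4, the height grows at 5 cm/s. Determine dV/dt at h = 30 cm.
1125π/4 cm³/s

V = (1/3)π(h/4)²h = πh³/48
dV/dt = πh²/16 · 5
At h = 30: dV/dt = 1125π/4 cm³/s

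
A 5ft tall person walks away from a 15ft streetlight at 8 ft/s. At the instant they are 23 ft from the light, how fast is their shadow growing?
4 ft/s

By similar triangles: 15/(x+s) = 5/s
Solving: s = 5x/10
ds/dt = 5/10 · dx/dt = 1/2 · 8 = 4 ft/s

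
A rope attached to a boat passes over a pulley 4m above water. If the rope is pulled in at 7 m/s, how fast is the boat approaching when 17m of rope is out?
17√273/39 ≈ 7.202 m/s

rope² = x² + 4²
x = √(17² - 4²) = √273
dx/dt = (rope/x) · d(rope)/dt = (17/√273) · (-7) = -17√273/39 m/s
The boat approaches at 17√273/39 ≈ 7.202 m/s.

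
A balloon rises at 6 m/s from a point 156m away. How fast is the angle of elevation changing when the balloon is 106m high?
0.026313 rad/s

tan(θ) = y/156
sec²(θ) · dθ/dt = (1/156) · dy/dt
dθ/dt = cos²(θ)/156 · 6 = 156/(156² + 106²) · 6
dθ/dt = 0.026313 rad/s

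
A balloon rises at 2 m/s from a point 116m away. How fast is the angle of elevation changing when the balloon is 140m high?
0.007018 rad/s

tan(θ) = y/116
sec²(θ) · dθ/dt = (1/116) · dy/dt
dθ/dt = cos²(θ)/116 · 2 = 116/(116² + 140²) · 2
dθ/dt = 0.007018 rad/s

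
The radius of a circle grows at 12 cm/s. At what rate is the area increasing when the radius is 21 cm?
504π cm²/s

A = πr²
dA/dt = 2πr · dr/dt = 2π(21)(12) = 504π cm²/s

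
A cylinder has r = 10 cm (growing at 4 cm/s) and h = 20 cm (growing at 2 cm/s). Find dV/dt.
1800π cm³/s

V = πr²h
dV/dt = 2πrh·dr/dt + πr²·dh/dt
= 2π(10)(20)(4) + π(10)²(2)
= 1800π cm³/s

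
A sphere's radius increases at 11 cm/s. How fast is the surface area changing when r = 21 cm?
1848π cm²/s

S = 4πr²
dS/dt = dS/dr · dr/dt = 8πr · 11
At r = 21: dS/dt = 1848π cm²/s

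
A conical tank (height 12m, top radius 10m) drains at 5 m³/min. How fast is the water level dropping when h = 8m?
9/(80π) ≈ 0.03581 m/min

r/h = 10/12, so r = (5/6)h
V = (1/3)πr²h = (1/3)π((5/6)h)²h = (25/108)πh³
dV/dh = (25/36)πh²
dh/dt = (dV/dt)/(dV/dh) = -5/((25/36)π·8²) = -9/(80π) m/min
The level is dropping at 9/(80π) ≈ 0.03581 m/min.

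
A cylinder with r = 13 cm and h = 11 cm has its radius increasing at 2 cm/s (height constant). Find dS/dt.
148π cm²/s

S = 2πrh + 2πr² (lateral + bases)
dS/dt = (2πh + 4πr)·dr/dt = (2π·11 + 4π·13)·2
= 148π cm²/s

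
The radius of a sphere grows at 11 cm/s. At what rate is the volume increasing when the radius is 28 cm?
34496π cm³/s

V = (4/3)πr³
dV/dt = dV/dr · dr/dt = 4πr² · 11
At r = 28: dV/dt = 34496π cm³/s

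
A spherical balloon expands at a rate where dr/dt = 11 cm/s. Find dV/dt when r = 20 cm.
17600π cm³/s

V = (4/3)πr³
dV/dt = dV/dr · dr/dt = 4πr² · 11
At r = 20: dV/dt = 17600π cm³/s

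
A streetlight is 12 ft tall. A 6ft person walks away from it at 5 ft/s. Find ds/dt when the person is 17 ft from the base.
5 ft/s

By similar triangles: 12/(x+s) = 6/s
Solving: s = 6x/6
ds/dt = 6/6 · dx/dt = 1 · 5 = 5 ft/s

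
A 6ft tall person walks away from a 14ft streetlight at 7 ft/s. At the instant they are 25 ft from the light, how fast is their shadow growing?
21/4 ft/s

By similar triangles: 14/(x+s) = 6/s
Solving: s = 6x/8
ds/dt = 6/8 · dx/dt = 3/4 · 7 = 21/4 ft/s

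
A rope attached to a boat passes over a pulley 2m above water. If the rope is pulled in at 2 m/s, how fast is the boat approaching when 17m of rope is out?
34√285/285 ≈ 2.014 m/s

rope² = x² + 2²
x = √(17² - 2²) = √285
dx/dt = (rope/x) · d(rope)/dt = (17/√285) · (-2) = -34√285/285 m/s
The boat approaches at 34√285/285 ≈ 2.014 m/s.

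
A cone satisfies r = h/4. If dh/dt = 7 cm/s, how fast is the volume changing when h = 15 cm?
1575π/16 cm³/s

V = (1/3)π(h/4)²h = πh³/48
dV/dt = πh²/16 · 7
At h = 15: dV/dt = 1575π/16 cm³/s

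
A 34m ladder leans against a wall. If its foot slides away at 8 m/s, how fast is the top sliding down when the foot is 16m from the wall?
64/15 ≈ 4.267 m/s

x² + y² = 34²
2x·dx/dt + 2y·dy/dt = 0
dy/dt = -x/y · dx/dt = -16/30 · 8 = -64/15 m/s
The top is descending at 64/15 ≈ 4.267 m/s.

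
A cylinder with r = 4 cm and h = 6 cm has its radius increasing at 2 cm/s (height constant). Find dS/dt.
56π cm²/s

S = 2πrh + 2πr² (lateral + bases)
dS/dt = (2πh + 4πr)·dr/dt = (2π·6 + 4π·4)·2
= 56π cm²/s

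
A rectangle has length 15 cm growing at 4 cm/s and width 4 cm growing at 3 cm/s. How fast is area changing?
61 cm²/s

A = lw
dA/dt = w·dl/dt + l·dw/dt = 4·4 + 15·3 = 61 cm²/s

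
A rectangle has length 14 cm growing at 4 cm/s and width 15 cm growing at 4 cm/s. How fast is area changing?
116 cm²/s

A = lw
dA/dt = w·dl/dt + l·dw/dt = 15·4 + 14·4 = 116 cm²/s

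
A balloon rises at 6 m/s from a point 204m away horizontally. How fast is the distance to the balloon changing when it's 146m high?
438√15733/15733 ≈ 3.492 m/s

z² = 204² + y²
z = √(204² + 146²) = 2√15733
dz/dt = y/z · dy/dt = 146/(2√15733) · 6 = 438√15733/15733 ≈ 3.492 m/s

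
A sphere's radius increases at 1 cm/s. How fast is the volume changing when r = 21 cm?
1764π cm³/s

V = (4/3)πr³
dV/dt = dV/dr · dr/dt = 4πr² · 1
At r = 21: dV/dt = 1764π cm³/s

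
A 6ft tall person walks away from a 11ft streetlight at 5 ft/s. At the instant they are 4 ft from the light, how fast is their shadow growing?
6 ft/s

By similar triangles: 11/(x+s) = 6/s
Solving: s = 6x/5
ds/dt = 6/5 · dx/dt = 6/5 · 5 = 6 ft/s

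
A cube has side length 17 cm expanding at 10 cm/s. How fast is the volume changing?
8670 cm³/s

V = s³
dV/dt = 3s² · ds/dt = 3·17²·10 = 8670 cm³/s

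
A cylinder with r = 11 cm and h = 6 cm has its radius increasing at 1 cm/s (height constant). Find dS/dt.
56π cm²/s

S = 2πrh + 2πr² (lateral + bases)
dS/dt = (2πh + 4πr)·dr/dt = (2π·6 + 4π·11)·1
= 56π cm²/s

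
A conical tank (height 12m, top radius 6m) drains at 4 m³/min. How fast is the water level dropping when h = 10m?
4/(25π) ≈ 0.05093 m/min

r/h = 6/12, so r = (1/2)h
V = (1/3)πr²h = (1/3)π((1/2)h)²h = (1/12)πh³
dV/dh = (1/4)πh²
dh/dt = (dV/dt)/(dV/dh) = -4/((1/4)π·10²) = -4/(25π) m/min
The level is dropping at 4/(25π) ≈ 0.05093 m/min.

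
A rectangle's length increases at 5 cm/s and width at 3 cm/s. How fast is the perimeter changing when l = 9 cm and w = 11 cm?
16 cm/s

P = 2(l + w)
dP/dt = 2(dl/dt + dw/dt) = 2(5 + 3) = 16 cm/s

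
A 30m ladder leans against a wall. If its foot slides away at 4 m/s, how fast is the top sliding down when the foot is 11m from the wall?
44√779/779 ≈ 1.576 m/s

x² + y² = 30²
2x·dx/dt + 2y·dy/dt = 0
dy/dt = -x/y · dx/dt = -11/√779 · 4 = -44√779/779 m/s
The top is descending at 44√779/779 ≈ 1.576 m/s.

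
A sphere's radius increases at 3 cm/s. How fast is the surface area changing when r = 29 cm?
696π cm²/s

S = 4πr²
dS/dt = dS/dr · dr/dt = 8πr · 3
At r = 29: dS/dt = 696π cm²/s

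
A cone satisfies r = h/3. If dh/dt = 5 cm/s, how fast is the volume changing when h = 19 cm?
1805π/9 cm³/s

V = (1/3)π(h/3)²h = πh³/27
dV/dt = πh²/9 · 5
At h = 19: dV/dt = 1805π/9 cm³/s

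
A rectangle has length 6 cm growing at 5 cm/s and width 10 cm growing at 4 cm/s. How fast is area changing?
74 cm²/s

A = lw
dA/dt = w·dl/dt + l·dw/dt = 10·5 + 6·4 = 74 cm²/s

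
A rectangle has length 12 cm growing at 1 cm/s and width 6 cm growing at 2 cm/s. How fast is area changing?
30 cm²/s

A = lw
dA/dt = w·dl/dt + l·dw/dt = 6·1 + 12·2 = 30 cm²/s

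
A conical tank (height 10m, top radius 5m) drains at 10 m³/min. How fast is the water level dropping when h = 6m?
10/(9π) ≈ 0.3537 m/min

r/h = 5/10, so r = (1/2)h
V = (1/3)πr²h = (1/3)π((1/2)h)²h = (1/12)πh³
dV/dh = (1/4)πh²
dh/dt = (dV/dt)/(dV/dh) = -10/((1/4)π·6²) = -10/(9π) m/min
The level is dropping at 10/(9π) ≈ 0.3537 m/min.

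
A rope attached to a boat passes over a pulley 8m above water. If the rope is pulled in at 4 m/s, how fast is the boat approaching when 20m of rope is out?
20√21/21 ≈ 4.364 m/s

rope² = x² + 8²
x = √(20² - 8²) = 4√21
dx/dt = (rope/x) · d(rope)/dt = (20/(4√21)) · (-4) = -20√21/21 m/s
The boat approaches at 20√21/21 ≈ 4.364 m/s.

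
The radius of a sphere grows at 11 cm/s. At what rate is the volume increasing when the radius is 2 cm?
176π cm³/s

V = (4/3)πr³
dV/dt = dV/dr · dr/dt = 4πr² · 11
At r = 2: dV/dt = 176π cm³/s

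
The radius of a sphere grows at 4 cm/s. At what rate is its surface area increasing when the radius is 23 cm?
736π cm²/s

S = 4πr²
dS/dt = dS/dr · dr/dt = 8πr · 4
At r = 23: dS/dt = 736π cm²/s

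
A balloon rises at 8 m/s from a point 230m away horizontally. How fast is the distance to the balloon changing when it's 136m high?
544√17849/17849 ≈ 4.072 m/s

z² = 230² + y²
z = √(230² + 136²) = 2√17849
dz/dt = y/z · dy/dt = 136/(2√17849) · 8 = 544√17849/17849 ≈ 4.072 m/s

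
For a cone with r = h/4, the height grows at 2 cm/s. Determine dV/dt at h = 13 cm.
169π/8 cm³/s

V = (1/3)π(h/4)²h = πh³/48
dV/dt = πh²/16 · 2
At h = 13: dV/dt = 169π/8 cm³/s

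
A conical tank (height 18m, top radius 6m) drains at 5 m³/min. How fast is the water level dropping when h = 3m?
5/π ≈ 1.592 m/min

r/h = 6/18, so r = (1/3)h
V = (1/3)πr²h = (1/3)π((1/3)h)²h = (1/27)πh³
dV/dh = (1/9)πh²
dh/dt = (dV/dt)/(dV/dh) = -5/((1/9)π·3²) = -5/π m/min
The level is dropping at 5/π ≈ 1.592 m/min.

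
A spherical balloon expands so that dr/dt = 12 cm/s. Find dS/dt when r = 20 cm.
1920π cm²/s

S = 4πr²
dS/dt = dS/dr · dr/dt = 8πr · 12
At r = 20: dS/dt = 1920π cm²/s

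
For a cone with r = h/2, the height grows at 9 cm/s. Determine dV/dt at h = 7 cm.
441π/4 cm³/s

V = (1/3)π(h/2)²h = πh³/12
dV/dt = πh²/4 · 9
At h = 7: dV/dt = 441π/4 cm³/s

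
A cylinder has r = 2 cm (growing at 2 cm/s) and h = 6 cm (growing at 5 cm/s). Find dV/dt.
68π cm³/s

V = πr²h
dV/dt = 2πrh·dr/dt + πr²·dh/dt
= 2π(2)(6)(2) + π(2)²(5)
= 68π cm³/s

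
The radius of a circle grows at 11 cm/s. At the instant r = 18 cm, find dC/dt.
22π cm/s

C = 2πr
dC/dt = 2π · dr/dt = 2π · 11 = 22π cm/s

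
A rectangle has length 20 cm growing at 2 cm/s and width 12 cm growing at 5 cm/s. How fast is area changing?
124 cm²/s

A = lw
dA/dt = w·dl/dt + l·dw/dt = 12·2 + 20·5 = 124 cm²/s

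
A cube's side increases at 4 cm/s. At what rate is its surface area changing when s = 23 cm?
1104 cm²/s

A = 6s²
dA/dt = 12s · ds/dt = 12·23·4 = 1104 cm²/s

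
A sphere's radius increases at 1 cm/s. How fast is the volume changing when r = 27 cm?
2916π cm³/s

V = (4/3)πr³
dV/dt = dV/dr · dr/dt = 4πr² · 1
At r = 27: dV/dt = 2916π cm³/s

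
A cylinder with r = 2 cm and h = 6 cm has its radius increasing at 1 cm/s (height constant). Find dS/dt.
20π cm²/s

S = 2πrh + 2πr² (lateral + bases)
dS/dt = (2πh + 4πr)·dr/dt = (2π·6 + 4π·2)·1
= 20π cm²/s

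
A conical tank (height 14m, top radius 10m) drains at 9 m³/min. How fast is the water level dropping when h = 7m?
9/(25π) ≈ 0.1146 m/min

r/h = 10/14, so r = (5/7)h
V = (1/3)πr²h = (1/3)π((5/7)h)²h = (25/147)πh³
dV/dh = (25/49)πh²
dh/dt = (dV/dt)/(dV/dh) = -9/((25/49)π·7²) = -9/(25π) m/min
The level is dropping at 9/(25π) ≈ 0.1146 m/min.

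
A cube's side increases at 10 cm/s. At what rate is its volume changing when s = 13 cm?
5070 cm³/s

V = s³
dV/dt = 3s² · ds/dt = 3·13²·10 = 5070 cm³/s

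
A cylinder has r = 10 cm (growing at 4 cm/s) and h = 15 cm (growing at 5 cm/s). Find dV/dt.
1700π cm³/s

V = πr²h
dV/dt = 2πrh·dr/dt + πr²·dh/dt
= 2π(10)(15)(4) + π(10)²(5)
= 1700π cm³/s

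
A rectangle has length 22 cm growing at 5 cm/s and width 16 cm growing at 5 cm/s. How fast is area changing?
190 cm²/s

A = lw
dA/dt = w·dl/dt + l·dw/dt = 16·5 + 22·5 = 190 cm²/s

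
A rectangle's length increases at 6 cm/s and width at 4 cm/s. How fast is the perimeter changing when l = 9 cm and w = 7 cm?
20 cm/s

P = 2(l + w)
dP/dt = 2(dl/dt + dw/dt) = 2(6 + 4) = 20 cm/s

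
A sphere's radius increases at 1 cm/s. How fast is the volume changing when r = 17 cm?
1156π cm³/s

V = (4/3)πr³
dV/dt = dV/dr · dr/dt = 4πr² · 1
At r = 17: dV/dt = 1156π cm³/s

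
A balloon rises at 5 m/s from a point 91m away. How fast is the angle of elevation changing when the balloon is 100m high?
0.024889 rad/s

tan(θ) = y/91
sec²(θ) · dθ/dt = (1/91) · dy/dt
dθ/dt = cos²(θ)/91 · 5 = 91/(91² + 100²) · 5
dθ/dt = 0.024889 rad/s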